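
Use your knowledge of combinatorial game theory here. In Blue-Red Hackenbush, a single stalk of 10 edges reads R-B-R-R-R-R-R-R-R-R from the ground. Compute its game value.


Edges (from ground): R-B-R-R-R-R-R-R-R-R
By Berlekamp's sign-expansion rule, a Blue-Red Hackenbush stalk has the value of the surreal number whose sign sequence is the edge sequence with B -> + and R -> -.
Sign sequence: -+--------
Trace the sign expansion in the surreal number tree, starting from 0:
Edge 1: R (sign -) -> bounds (-inf, 0), value = -1
Edge 2: B (sign +) -> bounds (-1, 0), value = -1/2
Edge 3: R (sign -) -> bounds (-1, -1/2), value = -3/4
Edge 4: R (sign -) -> bounds (-1, -3/4), value = -7/8
Edge 5: R (sign -) -> bounds (-1, -7/8), value = -15/16
Edge 6: R (sign -) -> bounds (-1, -15/16), value = -31/32
Edge 7: R (sign -) -> bounds (-1, -31/32), value = -63/64
Edge 8: R (sign -) -> bounds (-1, -63/64), value = -127/128
Edge 9: R (sign -) -> bounds (-1, -127/128), value = -255/256
Edge 10: R (sign -) -> bounds (-1, -255/256), value = -511/512
Game value = -511/512

-511/512


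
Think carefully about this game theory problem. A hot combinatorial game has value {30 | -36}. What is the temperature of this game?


The game is {30 | -36}, a switch {a | b} with numbers a > b.
Cooling {a | b} by t gives {a - t | b + t}, which stops being hot when a - t = b + t, i.e. at t = (a - b)/2. So the temperature of a switch is (a - b)/2.
Temperature = (Left option - Right option) / 2
= (30 - (-36)) / 2
= 66 / 2
= 33

33


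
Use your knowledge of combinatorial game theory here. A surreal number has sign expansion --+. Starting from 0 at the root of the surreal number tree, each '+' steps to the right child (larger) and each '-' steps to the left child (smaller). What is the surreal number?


Sign expansion: --+
Rule: track bounds (lo, hi), initially (-inf, +inf). On '+', the current value becomes lo and we move to the simplest number in (value, hi): value + 1 if hi = +inf, otherwise the midpoint (value + hi)/2. On '-', the current value becomes hi and we move to value - 1 if lo = -inf, otherwise the midpoint (lo + value)/2.
Start at 0.
Step 1: sign = -, move left. Bounds: (-inf, 0). Value = -1
Step 2: sign = -, move left. Bounds: (-inf, -1). Value = -2
Step 3: sign = +, move right. Bounds: (-2, -1). Value = -3/2
The surreal number with sign expansion --+ is -3/2.

-3/2


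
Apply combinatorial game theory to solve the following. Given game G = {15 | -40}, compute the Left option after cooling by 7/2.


Original game: {15 | -40} (a switch {a | b} with a > b).
Cooling by t (for t below the temperature (a - b)/2 = 55/2) taxes each move by t: {a | b} cooled by t is {a - t | b + t}.
Cooling amount: t = 7/2
Cooled Left option: 15 - 7/2 = 23/2
Cooled Right option: -40 + 7/2 = -73/2
Cooled game: {23/2 | -73/2}
Left option = 23/2

23/2


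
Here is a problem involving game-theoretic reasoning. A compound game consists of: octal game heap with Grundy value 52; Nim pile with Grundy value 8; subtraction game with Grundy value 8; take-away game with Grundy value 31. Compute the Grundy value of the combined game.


By the Sprague-Grundy theorem, the Grundy value of a sum of games is the XOR of individual Grundy values.
octal game heap: Grundy value = 52. Running XOR: 0 XOR 52 = 52
Nim pile: Grundy value = 8. Running XOR: 52 XOR 8 = 60
subtraction game: Grundy value = 8. Running XOR: 60 XOR 8 = 52
take-away game: Grundy value = 31. Running XOR: 52 XOR 31 = 43
The combined Grundy value is 43.

43


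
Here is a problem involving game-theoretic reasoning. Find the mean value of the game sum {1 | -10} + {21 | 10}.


G1 = {1 | -10}, G2 = {21 | 10}
Each is a switch {a | b} with numbers a > b; its mean value is (a + b)/2, and mean value is additive over game sums: m(G1 + G2) = m(G1) + m(G2).
Mean of G1 = (1 + (-10))/2 = -9/2 = -9/2
Mean of G2 = (21 + (10))/2 = 31/2 = 31/2
Mean of G1 + G2 = -9/2 + 31/2 = 11

11


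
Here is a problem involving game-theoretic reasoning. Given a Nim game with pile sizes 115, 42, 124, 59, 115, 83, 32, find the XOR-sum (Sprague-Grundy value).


We need the XOR (exclusive or) of all pile sizes.
After XOR-ing pile 1 (size 115): 0 XOR 115 = 115
After XOR-ing pile 2 (size 42): 115 XOR 42 = 89
After XOR-ing pile 3 (size 124): 89 XOR 124 = 37
After XOR-ing pile 4 (size 59): 37 XOR 59 = 30
After XOR-ing pile 5 (size 115): 30 XOR 115 = 109
After XOR-ing pile 6 (size 83): 109 XOR 83 = 62
After XOR-ing pile 7 (size 32): 62 XOR 32 = 30
The Nim-value of this position is 30.

30


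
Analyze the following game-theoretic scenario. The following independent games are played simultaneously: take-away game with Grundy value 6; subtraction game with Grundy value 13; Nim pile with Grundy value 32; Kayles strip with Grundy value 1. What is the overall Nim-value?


By the Sprague-Grundy theorem, the Grundy value of a sum of games is the XOR of individual Grundy values.
take-away game: Grundy value = 6. Running XOR: 0 XOR 6 = 6
subtraction game: Grundy value = 13. Running XOR: 6 XOR 13 = 11
Nim pile: Grundy value = 32. Running XOR: 11 XOR 32 = 43
Kayles strip: Grundy value = 1. Running XOR: 43 XOR 1 = 42
The combined Grundy value is 42.

42


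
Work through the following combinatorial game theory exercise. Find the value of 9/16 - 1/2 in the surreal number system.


x = 9/16, y = 1/2
Converting to common denominator: 16
x = 9/16, y = 8/16
x - y = 9/16 - 1/2 = 1/16

1/16


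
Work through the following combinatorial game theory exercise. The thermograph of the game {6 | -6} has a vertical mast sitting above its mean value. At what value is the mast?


Game = {6 | -6}, a switch {a | b} with numbers a > b.
Its thermograph has left wall a - t and right wall b + t, which meet at t = (a - b)/2, where both equal (a + b)/2. So the mast (mean value) is at (a + b)/2.
Mean = (6 + (-6))/2 = 0/2 = 0

0


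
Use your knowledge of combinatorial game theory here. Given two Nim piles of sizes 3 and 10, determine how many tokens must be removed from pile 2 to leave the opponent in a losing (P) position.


Piles: 3 and 10
Current XOR: 3 XOR 10 = 9 (non-zero, so this is an N-position).
To make the XOR zero, we need to find a move that balances the piles.
For pile 2 (size 10): target = 10 XOR 9 = 3
We reduce pile 2 from 10 to 3.
Tokens removed: 10 - 3 = 7
Verification: 3 XOR 3 = 0

7


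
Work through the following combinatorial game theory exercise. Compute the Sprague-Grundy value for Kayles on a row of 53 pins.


Kayles: a move removes 1 or 2 adjacent pins from a contiguous row.
Removing pins from a row of k leaves two independent rows (a, b) with a + b = k - 1 (one pin) or a + b = k - 2 (two pins); an end removal gives a = 0.
By Sprague-Grundy, G(k) = mex{ G(a) XOR G(b) } over all these splits. G(0) = 0.
G(1): splits (0,0):0^0=0 -> mex({0}) = 1
G(2): splits (0,1):0^1=1 (0,0):0^0=0 -> mex({0, 1}) = 2
G(3): splits (0,2):0^2=2 (1,1):1^1=0 (0,1):0^1=1 -> mex({0, 1, 2}) = 3
G(4): splits (0,3):0^3=3 (1,2):1^2=3 (0,2):0^2=2 (1,1):1^1=0 -> mex({0, 2, 3}) = 1
G(5): splits (0,4):0^1=1 (1,3):1^3=2 (2,2):2^2=0 (0,3):0^3=3 (1,2):1^2=3 -> mex({0, 1, 2, 3}) = 4
G(6) = mex({0, 1, 2, 4}) = 3
G(7) = mex({0, 1, 3, 4, 5}) = 2
G(8) = mex({0, 2, 3, 5, 6}) = 1
G(9) = mex({0, 1, 2, 3, 6, 7}) = 4
G(10) = mex({0, 1, 3, 4, 5, 7}) = 2
G(11) = mex({0, 1, 2, 3, 4, 5}) = 6
G(12) = mex({0, 1, 2, 3, 5, 6, 7}) = 4
G(13) = mex({0, 2, 3, 4, 6, 7}) = 1
G(14) = mex({0, 1, 4, 5, 6, 7}) = 2
G(15) = mex({0, 1, 2, 3, 4, 5, 6}) = 7
G(16) = mex({0, 2, 3, 5, 6, 7}) = 1
G(17) = mex({0, 1, 2, 3, 5, 6, 7}) = 4
G(18) = mex({0, 1, 2, 4, 5, 6}) = 3
G(19) = mex({0, 1, 3, 4, 5, 7}) = 2
G(20) = mex({0, 2, 3, 4, 5, 6, 7}) = 1
G(21) = mex({0, 1, 2, 3, 5, 6, 7}) = 4
G(22) = mex({0, 1, 2, 3, 4, 5, 7}) = 6
G(23) = mex({0, 1, 2, 3, 4, 5, 6}) = 7
G(24) = mex({0, 1, 2, 3, 5, 6, 7}) = 4
G(25) = mex({0, 2, 3, 4, 6, 7}) = 1
G(26) = mex({0, 1, 3, 4, 5, 6, 7}) = 2
G(27) = mex({0, 1, 2, 3, 4, 5, 6, 7}) = 8
G(28) = mex({0, 1, 2, 3, 4, 6, 7, 8}) = 5
G(29) = mex({0, 1, 2, 3, 5, 6, 7, 8, 9}) = 4
G(30) = mex({0, 1, 2, 3, 4, 5, 6, 9, 10}) = 7
G(31) = mex({0, 1, 3, 4, 5, 7, 10, 11}) = 2
G(32) = mex({0, 2, 3, 4, 5, 6, 7, 9, 11}) = 1
G(33) = mex({0, 1, 2, 3, 4, 5, 6, 7, 9, 12}) = 8
G(34) = mex({0, 1, 2, 3, 4, 5, 7, 8, 11, 12}) = 6
G(35) = mex({0, 1, 2, 3, 4, 5, 6, 8, 9, 10, 11}) = 7
G(36) = mex({0, 1, 2, 3, 5, 6, 7, 9, 10}) = 4
G(37) = mex({0, 2, 3, 4, 6, 7, 9, 10, 11, 12}) = 1
G(38) = mex({0, 1, 3, 4, 5, 6, 7, 9, 10, 11, 12}) = 2
G(39) = mex({0, 1, 2, 4, 5, 6, 7, 9, 10, 12, 14}) = 3
G(40) = mex({0, 2, 3, 4, 6, 7, 11, 12, 14}) = 1
G(41) = mex({0, 1, 2, 3, 5, 6, 7, 9, 10, 11, 12}) = 4
G(42) = mex({0, 1, 2, 3, 4, 5, 6, 9, 10}) = 7
G(43) = mex({0, 1, 3, 4, 5, 7, 9, 10, 12, 15}) = 2
G(44) = mex({0, 2, 3, 4, 5, 6, 7, 9, 10, 12, 15}) = 1
G(45) = mex({0, 1, 2, 3, 4, 5, 6, 7, 9, 10, 12, 14}) = 8
G(46) = mex({0, 1, 3, 4, 5, 7, 8, 11, 12, 14}) = 2
G(47) = mex({0, 1, 2, 3, 4, 5, 6, 8, 9, 10, 11, 12}) = 7
G(48) = mex({0, 1, 2, 3, 5, 6, 7, 9, 10}) = 4
G(49) = mex({0, 2, 3, 4, 6, 7, 9, 10, 11, 12, 15}) = 1
G(50) = mex({0, 1, 4, 5, 6, 7, 9, 11, 12, 14, 15}) = 2
G(51) = mex({0, 1, 2, 3, 4, 5, 6, 7, 9, 12, 14, 15}) = 8
G(52) = mex({0, 2, 3, 4, 5, 6, 7, 8, 11, 12, 15}) = 1
G(53) = mex({0, 1, 2, 3, 5, 6, 7, 8, 9, 10, 11, 12}) = 4
Therefore G(53) = 4.

4


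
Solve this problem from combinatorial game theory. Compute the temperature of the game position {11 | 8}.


The game is {11 | 8}, a switch {a | b} with numbers a > b.
Cooling {a | b} by t gives {a - t | b + t}, which stops being hot when a - t = b + t, i.e. at t = (a - b)/2. So the temperature of a switch is (a - b)/2.
Temperature = (Left option - Right option) / 2
= (11 - (8)) / 2
= 3 / 2
= 3/2

3/2


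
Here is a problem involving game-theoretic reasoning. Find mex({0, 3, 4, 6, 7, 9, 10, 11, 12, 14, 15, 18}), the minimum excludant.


Set = {0, 3, 4, 6, 7, 9, 10, 11, 12, 14, 15, 18}
0 is in the set.
1 is NOT in the set. This is the mex.
mex = 1

1


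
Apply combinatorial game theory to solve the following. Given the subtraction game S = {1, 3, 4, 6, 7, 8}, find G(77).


The subtraction set is S = {1, 3, 4, 6, 7, 8}.
G(k) = mex{ G(k - s) : s in S, s <= k }. We compute iteratively: G(0) = 0.
G(1) = mex({0}) = 1
G(2) = mex({1}) = 0
G(3) = mex({0}) = 1
G(4) = mex({0, 1}) = 2
G(5) = mex({0, 1, 2}) = 3
G(6) = mex({0, 1, 3}) = 2
G(7) = mex({0, 1, 2}) = 3
G(8) = mex({0, 1, 2, 3}) = 4
G(9) = mex({0, 1, 2, 3, 4}) = 5
G(10) = mex({0, 1, 2, 3, 5}) = 4
G(11) = mex({1, 2, 3, 4}) = 0
G(12) = mex({0, 2, 3, 4, 5}) = 1
G(13) = mex({1, 2, 3, 4, 5}) = 0
G(14) = mex({0, 2, 3, 4}) = 1
G(15) = mex({0, 1, 3, 4, 5}) = 2
G(16) = mex({0, 1, 2, 4, 5}) = 3
G(17) = mex({0, 1, 3, 4, 5}) = 2
G(18) = mex({0, 1, 2, 4}) = 3
Observe that G(11)..G(18) = 0, 1, 0, 1, 2, 3, 2, 3 repeats G(0)..G(7) = 0, 1, 0, 1, 2, 3, 2, 3.
For k >= max(S) = 8, G(k) is determined by the previous 8 values G(k-8)..G(k-1); a window of 8 consecutive values has recurred shifted by 11, so by induction G(k + 11) = G(k) for all k >= 0: the sequence is periodic from the start with period 11.
One period: G(0..10) = 0, 1, 0, 1, 2, 3, 2, 3, 4, 5, 4.
77 mod 11 = 0, so G(77) = G(0) = 0.

0


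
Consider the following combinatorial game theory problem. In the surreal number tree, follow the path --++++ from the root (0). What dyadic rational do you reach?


Sign expansion: --++++
Rule: track bounds (lo, hi), initially (-inf, +inf). On '+', the current value becomes lo and we move to the simplest number in (value, hi): value + 1 if hi = +inf, otherwise the midpoint (value + hi)/2. On '-', the current value becomes hi and we move to value - 1 if lo = -inf, otherwise the midpoint (lo + value)/2.
Start at 0.
Step 1: sign = -, move left. Bounds: (-inf, 0). Value = -1
Step 2: sign = -, move left. Bounds: (-inf, -1). Value = -2
Step 3: sign = +, move right. Bounds: (-2, -1). Value = -3/2
Step 4: sign = +, move right. Bounds: (-3/2, -1). Value = -5/4
Step 5: sign = +, move right. Bounds: (-5/4, -1). Value = -9/8
Step 6: sign = +, move right. Bounds: (-9/8, -1). Value = -17/16
The surreal number with sign expansion --++++ is -17/16.

-17/16


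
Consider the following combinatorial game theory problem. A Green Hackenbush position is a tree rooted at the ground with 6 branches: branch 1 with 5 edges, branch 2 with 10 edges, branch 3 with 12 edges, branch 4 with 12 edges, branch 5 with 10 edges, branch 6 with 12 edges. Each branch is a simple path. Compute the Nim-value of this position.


The tree has 6 branches from the ground vertex.
In Green Hackenbush, the Nim-value of a simple path of length k is k.
Branch 1: length 5, Nim-value = 5
Branch 2: length 10, Nim-value = 10
Branch 3: length 12, Nim-value = 12
Branch 4: length 12, Nim-value = 12
Branch 5: length 10, Nim-value = 10
Branch 6: length 12, Nim-value = 12
Total Nim-value = XOR of all branch values:
0 XOR 5 = 5
5 XOR 10 = 15
15 XOR 12 = 3
3 XOR 12 = 15
15 XOR 10 = 5
5 XOR 12 = 9
Nim-value of the tree = 9

9


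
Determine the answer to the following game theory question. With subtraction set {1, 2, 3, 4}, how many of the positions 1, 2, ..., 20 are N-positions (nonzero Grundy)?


Subtraction set S = {1, 2, 3, 4}, so G(n) = n mod 5.
G(n) = 0 when n is a multiple of 5.
Multiples of 5 in [1, 20]: 4
N-positions (nonzero Grundy) = 20 - 4 = 16

16


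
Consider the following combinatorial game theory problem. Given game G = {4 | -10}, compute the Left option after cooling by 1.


Original game: {4 | -10} (a switch {a | b} with a > b).
Cooling by t (for t below the temperature (a - b)/2 = 7) taxes each move by t: {a | b} cooled by t is {a - t | b + t}.
Cooling amount: t = 1
Cooled Left option: 4 - 1 = 3
Cooled Right option: -10 + 1 = -9
Cooled game: {3 | -9}
Left option = 3

3


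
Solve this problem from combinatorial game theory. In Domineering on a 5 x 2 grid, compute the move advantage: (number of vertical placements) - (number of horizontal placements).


Board is 5 x 2 (rows x cols).
Left (vertical) placements: (rows-1) * cols = 4 * 2 = 8
Right (horizontal) placements: rows * (cols-1) = 5 * 1 = 5
Advantage = Left - Right = 8 - 5 = 3

3


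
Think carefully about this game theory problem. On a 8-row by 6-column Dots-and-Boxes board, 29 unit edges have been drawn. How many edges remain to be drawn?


Grid: 8 x 6 boxes, i.e. 9 rows and 7 columns of dots.
Horizontal edges: (rows + 1) * cols = 9 * 6 = 54
Vertical edges: rows * (cols + 1) = 8 * 7 = 56
Total edges: 54 + 56 = 110
Edges drawn: 29
Remaining: 110 - 29 = 81

81


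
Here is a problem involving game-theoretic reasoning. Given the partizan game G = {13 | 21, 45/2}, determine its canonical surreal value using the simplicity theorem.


Left options: {13}, max = 13
Right options: {21, 45/2}, min = 21
All options are numbers and max(Left) < min(Right), so by the simplicity theorem the value is the simplest (earliest-born) number strictly between 13 and 21.
Integers 14 through 20 all lie strictly between 13 and 21.
Among integers, the simplest (lowest birthday = smallest |n|; 0 is born on day 0, +-n on day n) is 14.
No non-integer in the interval can be simpler: if x is a non-integer in the interval, then floor(x) or ceil(x) also lies in the interval (the interval contains an integer), and both are proper prefixes of x's sign expansion, i.e. born earlier. So the game value is 14.
Game value = 14

14


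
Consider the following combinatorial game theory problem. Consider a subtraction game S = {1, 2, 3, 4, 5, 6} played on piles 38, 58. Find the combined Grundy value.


Subtraction set: {1, 2, 3, 4, 5, 6}
For this subtraction set, G(n) = n mod 7 (period = max + 1 = 7).
Pile 1 (size 38): G(38) = 38 mod 7 = 3
Pile 2 (size 58): G(58) = 58 mod 7 = 2
Total Grundy value = XOR of all: 3 XOR 2 = 1

1


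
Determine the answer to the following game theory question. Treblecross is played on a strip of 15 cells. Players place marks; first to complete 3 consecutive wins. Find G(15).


Treblecross: place X on empty cells; 3-in-a-row wins.
Playing within two cells of an existing X lets the opponent win at once, so sensible play treats the cells i-2..i+2 around each X as dead. The player left with no safe cell loses, so this is a normal-play take-away game on strips of safe cells.
Placing X at cell i (0-indexed) of a strip of k safe cells leaves independent strips of sizes max(0, i-2) and max(0, k-i-3). Hence G(k) = mex{ G(max(0,i-2)) XOR G(max(0,k-i-3)) : 0 <= i < k }, with G(0) = 0.
G(1): splits (0,0):0^0=0 -> mex({0}) = 1
G(2): splits (0,0):0^0=0 -> mex({0}) = 1
G(3): splits (0,0):0^0=0 -> mex({0}) = 1
G(4): splits (0,1):0^1=1 (0,0):0^0=0 -> mex({0, 1}) = 2
G(5): splits (0,2):0^1=1 (0,1):0^1=1 (0,0):0^0=0 -> mex({0, 1}) = 2
G(6) = mex({1}) = 0
G(7) = mex({0, 1, 2}) = 3
G(8) = mex({0, 1, 2}) = 3
G(9) = mex({0, 2}) = 1
G(10) = mex({0, 2, 3}) = 1
G(11) = mex({0, 3}) = 1
G(12) = mex({1, 3}) = 0
G(13) = mex({0, 1, 2, 3}) = 4
G(14) = mex({0, 1, 2}) = 3
G(15) = mex({0, 1, 2}) = 3
Therefore G(15) = 3.

3


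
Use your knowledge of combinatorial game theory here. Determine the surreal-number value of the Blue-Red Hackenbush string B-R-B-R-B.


Edges (from ground): B-R-B-R-B
By Berlekamp's sign-expansion rule, a Blue-Red Hackenbush stalk has the value of the surreal number whose sign sequence is the edge sequence with B -> + and R -> -.
Sign sequence: +-+-+
Trace the sign expansion in the surreal number tree, starting from 0:
Edge 1: B (sign +) -> bounds (0, +inf), value = 1
Edge 2: R (sign -) -> bounds (0, 1), value = 1/2
Edge 3: B (sign +) -> bounds (1/2, 1), value = 3/4
Edge 4: R (sign -) -> bounds (1/2, 3/4), value = 5/8
Edge 5: B (sign +) -> bounds (5/8, 3/4), value = 11/16
Game value = 11/16

11/16


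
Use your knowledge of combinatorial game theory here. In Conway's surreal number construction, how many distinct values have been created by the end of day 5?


Day 0: {|} = 0 is born. Count = 1.
Day n: the number of surreal numbers born by day n is 2^(n+1) - 1.
By day 0: 2^1 - 1 = 1
By day 1: 2^2 - 1 = 3
By day 2: 2^3 - 1 = 7
By day 3: 2^4 - 1 = 15
By day 4: 2^5 - 1 = 31
By day 5: 2^6 - 1 = 63
By day 5: 63 surreal numbers.

63


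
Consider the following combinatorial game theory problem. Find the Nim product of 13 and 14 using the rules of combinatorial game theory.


Nim multiplication is bilinear over XOR: (u XOR v) * w = (u*w) XOR (v*w).
So we split each operand into its bit components and XOR the pairwise Nim products.
13 = 1 + 4 + 8 (as XOR of powers of 2).
14 = 2 + 4 + 8 (as XOR of powers of 2).
Using the standard Nim-product table on single bits:
  2*2 = 3,   2*4 = 8,   2*8 = 12,
  4*4 = 6,   4*8 = 11,  8*8 = 13,
and  1*x = x (identity), k*l = l*k (commutative).
Pairwise Nim products:
  1 * 2 = 2
  1 * 4 = 4
  1 * 8 = 8
  4 * 2 = 8
  4 * 4 = 6
  4 * 8 = 11
  8 * 2 = 12
  8 * 4 = 11
  8 * 8 = 13
XOR them: 2 XOR 4 XOR 8 XOR 8 XOR 6 XOR 11 XOR 12 XOR 11 XOR 13 = 1.
Result: 13 * 14 = 1 (in Nim).

1


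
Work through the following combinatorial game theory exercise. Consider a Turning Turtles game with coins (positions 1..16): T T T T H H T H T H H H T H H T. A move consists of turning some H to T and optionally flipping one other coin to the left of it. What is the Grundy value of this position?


Coins: T T T T H H T H T H H H T H H T
Key fact: a single head at position k behaves exactly like a Nim heap of size k (turning it to T and optionally flipping a coin at j < k corresponds to moving the heap from k to j, or to 0), and heads combine as a disjunctive sum (two heads at the same place would cancel, matching j XOR j = 0). So the Nim-value is the XOR of the 1-indexed positions of the heads.
Face-up positions (1-indexed): [5, 6, 8, 10, 11, 12, 14, 15]
XOR 0 with 5: 0 XOR 5 = 5
XOR 5 with 6: 5 XOR 6 = 3
XOR 3 with 8: 3 XOR 8 = 11
XOR 11 with 10: 11 XOR 10 = 1
XOR 1 with 11: 1 XOR 11 = 10
XOR 10 with 12: 10 XOR 12 = 6
XOR 6 with 14: 6 XOR 14 = 8
XOR 8 with 15: 8 XOR 15 = 7
Nim-value = 7

7


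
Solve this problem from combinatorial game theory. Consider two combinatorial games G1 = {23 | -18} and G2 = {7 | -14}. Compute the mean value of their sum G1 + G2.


G1 = {23 | -18}, G2 = {7 | -14}
Each is a switch {a | b} with numbers a > b; its mean value is (a + b)/2, and mean value is additive over game sums: m(G1 + G2) = m(G1) + m(G2).
Mean of G1 = (23 + (-18))/2 = 5/2 = 5/2
Mean of G2 = (7 + (-14))/2 = -7/2 = -7/2
Mean of G1 + G2 = 5/2 + -7/2 = -1

-1


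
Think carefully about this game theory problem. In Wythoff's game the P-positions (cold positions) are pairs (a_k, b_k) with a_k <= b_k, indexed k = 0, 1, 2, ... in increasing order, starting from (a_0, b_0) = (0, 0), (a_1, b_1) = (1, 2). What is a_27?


By Wythoff's theorem, a_k = floor(k * phi) and b_k = floor(k * phi^2) = a_k + k, where phi = (1 + sqrt(5))/2 is the golden ratio.
phi = (1 + sqrt(5))/2 = 1.618034
k = 27
k * phi = 27 * 1.618034 = 43.686918
a_27 = floor(k * phi) = 43

43


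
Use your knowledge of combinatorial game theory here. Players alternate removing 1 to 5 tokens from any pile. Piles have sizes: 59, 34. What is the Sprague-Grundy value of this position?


Subtraction set: {1, 2, 3, 4, 5}
For this subtraction set, G(n) = n mod 6 (period = max + 1 = 6).
Pile 1 (size 59): G(59) = 59 mod 6 = 5
Pile 2 (size 34): G(34) = 34 mod 6 = 4
Total Grundy value = XOR of all: 5 XOR 4 = 1

1


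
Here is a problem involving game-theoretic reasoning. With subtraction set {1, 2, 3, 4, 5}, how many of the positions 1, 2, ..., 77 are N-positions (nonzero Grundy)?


Subtraction set S = {1, 2, 3, 4, 5}, so G(n) = n mod 6.
G(n) = 0 when n is a multiple of 6.
Multiples of 6 in [1, 77]: 12
N-positions (nonzero Grundy) = 77 - 12 = 65

65


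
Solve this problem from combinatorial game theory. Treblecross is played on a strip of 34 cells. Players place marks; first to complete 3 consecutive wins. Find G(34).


Treblecross: place X on empty cells; 3-in-a-row wins.
Playing within two cells of an existing X lets the opponent win at once, so sensible play treats the cells i-2..i+2 around each X as dead. The player left with no safe cell loses, so this is a normal-play take-away game on strips of safe cells.
Placing X at cell i (0-indexed) of a strip of k safe cells leaves independent strips of sizes max(0, i-2) and max(0, k-i-3). Hence G(k) = mex{ G(max(0,i-2)) XOR G(max(0,k-i-3)) : 0 <= i < k }, with G(0) = 0.
G(1): splits (0,0):0^0=0 -> mex({0}) = 1
G(2): splits (0,0):0^0=0 -> mex({0}) = 1
G(3): splits (0,0):0^0=0 -> mex({0}) = 1
G(4): splits (0,1):0^1=1 (0,0):0^0=0 -> mex({0, 1}) = 2
G(5): splits (0,2):0^1=1 (0,1):0^1=1 (0,0):0^0=0 -> mex({0, 1}) = 2
G(6) = mex({1}) = 0
G(7) = mex({0, 1, 2}) = 3
G(8) = mex({0, 1, 2}) = 3
G(9) = mex({0, 2}) = 1
G(10) = mex({0, 2, 3}) = 1
G(11) = mex({0, 3}) = 1
G(12) = mex({1, 3}) = 0
G(13) = mex({0, 1, 2, 3}) = 4
G(14) = mex({0, 1, 2}) = 3
G(15) = mex({0, 1, 2}) = 3
G(16) = mex({0, 1, 2, 4}) = 3
G(17) = mex({0, 1, 3, 4}) = 2
G(18) = mex({0, 1, 3, 4}) = 2
G(19) = mex({0, 1, 3, 5}) = 2
G(20) = mex({0, 1, 2, 3, 5}) = 4
G(21) = mex({0, 1, 2, 3, 5}) = 4
G(22) = mex({1, 2, 6}) = 0
G(23) = mex({0, 1, 2, 3, 4, 6}) = 5
G(24) = mex({0, 1, 2, 3, 4}) = 5
G(25) = mex({0, 1, 3, 4, 7}) = 2
G(26) = mex({0, 1, 3, 4, 5, 7}) = 2
G(27) = mex({0, 1, 3, 5}) = 2
G(28) = mex({0, 1, 2, 5}) = 3
G(29) = mex({0, 1, 2, 4, 5, 6}) = 3
G(30) = mex({1, 2, 4, 6}) = 0
G(31) = mex({0, 1, 2, 3, 4, 6}) = 5
G(32) = mex({1, 2, 3, 4, 7}) = 0
G(33) = mex({0, 3, 7}) = 1
G(34) = mex({0, 2, 3, 5, 7}) = 1
Therefore G(34) = 1.

1


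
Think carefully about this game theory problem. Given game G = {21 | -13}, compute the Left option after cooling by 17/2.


Original game: {21 | -13} (a switch {a | b} with a > b).
Cooling by t (for t below the temperature (a - b)/2 = 17) taxes each move by t: {a | b} cooled by t is {a - t | b + t}.
Cooling amount: t = 17/2
Cooled Left option: 21 - 17/2 = 25/2
Cooled Right option: -13 + 17/2 = -9/2
Cooled game: {25/2 | -9/2}
Left option = 25/2

25/2


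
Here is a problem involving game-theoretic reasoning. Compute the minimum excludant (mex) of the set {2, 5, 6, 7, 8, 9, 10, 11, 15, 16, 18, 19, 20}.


Set = {2, 5, 6, 7, 8, 9, 10, 11, 15, 16, 18, 19, 20}
0 is NOT in the set. This is the mex.
mex = 0

0


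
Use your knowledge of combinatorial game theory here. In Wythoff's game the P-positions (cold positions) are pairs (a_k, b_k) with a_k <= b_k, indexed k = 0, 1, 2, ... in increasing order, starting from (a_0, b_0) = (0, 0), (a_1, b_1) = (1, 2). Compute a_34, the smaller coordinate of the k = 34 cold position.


By Wythoff's theorem, a_k = floor(k * phi) and b_k = floor(k * phi^2) = a_k + k, where phi = (1 + sqrt(5))/2 is the golden ratio.
phi = (1 + sqrt(5))/2 = 1.618034
k = 34
k * phi = 34 * 1.618034 = 55.013156
a_34 = floor(k * phi) = 55

55


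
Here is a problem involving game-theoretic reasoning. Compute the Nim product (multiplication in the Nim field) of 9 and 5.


Nim multiplication is bilinear over XOR: (u XOR v) * w = (u*w) XOR (v*w).
So we split each operand into its bit components and XOR the pairwise Nim products.
9 = 1 + 8 (as XOR of powers of 2).
5 = 1 + 4 (as XOR of powers of 2).
Using the standard Nim-product table on single bits:
  2*2 = 3,   2*4 = 8,   2*8 = 12,
  4*4 = 6,   4*8 = 11,  8*8 = 13,
and  1*x = x (identity), k*l = l*k (commutative).
Pairwise Nim products:
  1 * 1 = 1
  1 * 4 = 4
  8 * 1 = 8
  8 * 4 = 11
XOR them: 1 XOR 4 XOR 8 XOR 11 = 6.
Result: 9 * 5 = 6 (in Nim).

6


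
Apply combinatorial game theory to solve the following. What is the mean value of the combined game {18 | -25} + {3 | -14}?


G1 = {18 | -25}, G2 = {3 | -14}
Each is a switch {a | b} with numbers a > b; its mean value is (a + b)/2, and mean value is additive over game sums: m(G1 + G2) = m(G1) + m(G2).
Mean of G1 = (18 + (-25))/2 = -7/2 = -7/2
Mean of G2 = (3 + (-14))/2 = -11/2 = -11/2
Mean of G1 + G2 = -7/2 + -11/2 = -9

-9


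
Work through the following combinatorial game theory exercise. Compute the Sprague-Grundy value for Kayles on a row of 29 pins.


Kayles: a move removes 1 or 2 adjacent pins from a contiguous row.
Removing pins from a row of k leaves two independent rows (a, b) with a + b = k - 1 (one pin) or a + b = k - 2 (two pins); an end removal gives a = 0.
By Sprague-Grundy, G(k) = mex{ G(a) XOR G(b) } over all these splits. G(0) = 0.
G(1): splits (0,0):0^0=0 -> mex({0}) = 1
G(2): splits (0,1):0^1=1 (0,0):0^0=0 -> mex({0, 1}) = 2
G(3): splits (0,2):0^2=2 (1,1):1^1=0 (0,1):0^1=1 -> mex({0, 1, 2}) = 3
G(4): splits (0,3):0^3=3 (1,2):1^2=3 (0,2):0^2=2 (1,1):1^1=0 -> mex({0, 2, 3}) = 1
G(5): splits (0,4):0^1=1 (1,3):1^3=2 (2,2):2^2=0 (0,3):0^3=3 (1,2):1^2=3 -> mex({0, 1, 2, 3}) = 4
G(6) = mex({0, 1, 2, 4}) = 3
G(7) = mex({0, 1, 3, 4, 5}) = 2
G(8) = mex({0, 2, 3, 5, 6}) = 1
G(9) = mex({0, 1, 2, 3, 6, 7}) = 4
G(10) = mex({0, 1, 3, 4, 5, 7}) = 2
G(11) = mex({0, 1, 2, 3, 4, 5}) = 6
G(12) = mex({0, 1, 2, 3, 5, 6, 7}) = 4
G(13) = mex({0, 2, 3, 4, 6, 7}) = 1
G(14) = mex({0, 1, 4, 5, 6, 7}) = 2
G(15) = mex({0, 1, 2, 3, 4, 5, 6}) = 7
G(16) = mex({0, 2, 3, 5, 6, 7}) = 1
G(17) = mex({0, 1, 2, 3, 5, 6, 7}) = 4
G(18) = mex({0, 1, 2, 4, 5, 6}) = 3
G(19) = mex({0, 1, 3, 4, 5, 7}) = 2
G(20) = mex({0, 2, 3, 4, 5, 6, 7}) = 1
G(21) = mex({0, 1, 2, 3, 5, 6, 7}) = 4
G(22) = mex({0, 1, 2, 3, 4, 5, 7}) = 6
G(23) = mex({0, 1, 2, 3, 4, 5, 6}) = 7
G(24) = mex({0, 1, 2, 3, 5, 6, 7}) = 4
G(25) = mex({0, 2, 3, 4, 6, 7}) = 1
G(26) = mex({0, 1, 3, 4, 5, 6, 7}) = 2
G(27) = mex({0, 1, 2, 3, 4, 5, 6, 7}) = 8
G(28) = mex({0, 1, 2, 3, 4, 6, 7, 8}) = 5
G(29) = mex({0, 1, 2, 3, 5, 6, 7, 8, 9}) = 4
Therefore G(29) = 4.

4


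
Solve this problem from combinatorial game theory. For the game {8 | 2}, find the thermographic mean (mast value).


Game = {8 | 2}, a switch {a | b} with numbers a > b.
Its thermograph has left wall a - t and right wall b + t, which meet at t = (a - b)/2, where both equal (a + b)/2. So the mast (mean value) is at (a + b)/2.
Mean = (8 + (2))/2 = 10/2 = 5

5


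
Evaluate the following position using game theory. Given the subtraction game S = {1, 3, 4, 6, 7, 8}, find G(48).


The subtraction set is S = {1, 3, 4, 6, 7, 8}.
G(k) = mex{ G(k - s) : s in S, s <= k }. We compute iteratively: G(0) = 0.
G(1) = mex({0}) = 1
G(2) = mex({1}) = 0
G(3) = mex({0}) = 1
G(4) = mex({0, 1}) = 2
G(5) = mex({0, 1, 2}) = 3
G(6) = mex({0, 1, 3}) = 2
G(7) = mex({0, 1, 2}) = 3
G(8) = mex({0, 1, 2, 3}) = 4
G(9) = mex({0, 1, 2, 3, 4}) = 5
G(10) = mex({0, 1, 2, 3, 5}) = 4
G(11) = mex({1, 2, 3, 4}) = 0
G(12) = mex({0, 2, 3, 4, 5}) = 1
G(13) = mex({1, 2, 3, 4, 5}) = 0
G(14) = mex({0, 2, 3, 4}) = 1
G(15) = mex({0, 1, 3, 4, 5}) = 2
G(16) = mex({0, 1, 2, 4, 5}) = 3
G(17) = mex({0, 1, 3, 4, 5}) = 2
G(18) = mex({0, 1, 2, 4}) = 3
Observe that G(11)..G(18) = 0, 1, 0, 1, 2, 3, 2, 3 repeats G(0)..G(7) = 0, 1, 0, 1, 2, 3, 2, 3.
For k >= max(S) = 8, G(k) is determined by the previous 8 values G(k-8)..G(k-1); a window of 8 consecutive values has recurred shifted by 11, so by induction G(k + 11) = G(k) for all k >= 0: the sequence is periodic from the start with period 11.
One period: G(0..10) = 0, 1, 0, 1, 2, 3, 2, 3, 4, 5, 4.
48 mod 11 = 4, so G(48) = G(4) = 2.

2


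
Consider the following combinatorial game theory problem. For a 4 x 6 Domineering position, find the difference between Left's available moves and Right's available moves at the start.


Board is 4 x 6 (rows x cols).
Left (vertical) placements: (rows-1) * cols = 3 * 6 = 18
Right (horizontal) placements: rows * (cols-1) = 4 * 5 = 20
Advantage = Left - Right = 18 - 20 = -2

-2


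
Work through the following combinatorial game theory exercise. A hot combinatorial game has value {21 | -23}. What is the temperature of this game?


The game is {21 | -23}, a switch {a | b} with numbers a > b.
Cooling {a | b} by t gives {a - t | b + t}, which stops being hot when a - t = b + t, i.e. at t = (a - b)/2. So the temperature of a switch is (a - b)/2.
Temperature = (Left option - Right option) / 2
= (21 - (-23)) / 2
= 44 / 2
= 22

22


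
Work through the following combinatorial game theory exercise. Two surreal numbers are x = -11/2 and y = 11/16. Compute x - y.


x = -11/2, y = 11/16
Converting to common denominator: 16
x = -88/16, y = 11/16
x - y = -11/2 - 11/16 = -99/16

-99/16


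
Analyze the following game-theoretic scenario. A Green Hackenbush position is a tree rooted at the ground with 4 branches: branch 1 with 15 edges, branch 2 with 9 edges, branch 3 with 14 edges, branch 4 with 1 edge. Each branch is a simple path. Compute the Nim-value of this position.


The tree has 4 branches from the ground vertex.
In Green Hackenbush, the Nim-value of a simple path of length k is k.
Branch 1: length 15, Nim-value = 15
Branch 2: length 9, Nim-value = 9
Branch 3: length 14, Nim-value = 14
Branch 4: length 1, Nim-value = 1
Total Nim-value = XOR of all branch values:
0 XOR 15 = 15
15 XOR 9 = 6
6 XOR 14 = 8
8 XOR 1 = 9
Nim-value of the tree = 9

9


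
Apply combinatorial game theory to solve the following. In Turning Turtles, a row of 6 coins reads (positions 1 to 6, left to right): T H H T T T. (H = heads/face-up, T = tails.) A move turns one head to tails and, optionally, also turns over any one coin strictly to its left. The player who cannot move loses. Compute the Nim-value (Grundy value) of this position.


Coins: T H H T T T
Key fact: a single head at position k behaves exactly like a Nim heap of size k (turning it to T and optionally flipping a coin at j < k corresponds to moving the heap from k to j, or to 0), and heads combine as a disjunctive sum (two heads at the same place would cancel, matching j XOR j = 0). So the Nim-value is the XOR of the 1-indexed positions of the heads.
Face-up positions (1-indexed): [2, 3]
XOR 0 with 2: 0 XOR 2 = 2
XOR 2 with 3: 2 XOR 3 = 1
Nim-value = 1

1


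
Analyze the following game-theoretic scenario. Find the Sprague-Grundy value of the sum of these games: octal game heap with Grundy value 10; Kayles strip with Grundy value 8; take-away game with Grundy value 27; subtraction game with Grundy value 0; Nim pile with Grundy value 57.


By the Sprague-Grundy theorem, the Grundy value of a sum of games is the XOR of individual Grundy values.
octal game heap: Grundy value = 10. Running XOR: 0 XOR 10 = 10
Kayles strip: Grundy value = 8. Running XOR: 10 XOR 8 = 2
take-away game: Grundy value = 27. Running XOR: 2 XOR 27 = 25
subtraction game: Grundy value = 0. Running XOR: 25 XOR 0 = 25
Nim pile: Grundy value = 57. Running XOR: 25 XOR 57 = 32
The combined Grundy value is 32.

32


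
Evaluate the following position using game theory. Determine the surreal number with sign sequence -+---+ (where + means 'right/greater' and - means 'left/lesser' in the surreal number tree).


Sign expansion: -+---+
Rule: track bounds (lo, hi), initially (-inf, +inf). On '+', the current value becomes lo and we move to the simplest number in (value, hi): value + 1 if hi = +inf, otherwise the midpoint (value + hi)/2. On '-', the current value becomes hi and we move to value - 1 if lo = -inf, otherwise the midpoint (lo + value)/2.
Start at 0.
Step 1: sign = -, move left. Bounds: (-inf, 0). Value = -1
Step 2: sign = +, move right. Bounds: (-1, 0). Value = -1/2
Step 3: sign = -, move left. Bounds: (-1, -1/2). Value = -3/4
Step 4: sign = -, move left. Bounds: (-1, -3/4). Value = -7/8
Step 5: sign = -, move left. Bounds: (-1, -7/8). Value = -15/16
Step 6: sign = +, move right. Bounds: (-15/16, -7/8). Value = -29/32
The surreal number with sign expansion -+---+ is -29/32.

-29/32


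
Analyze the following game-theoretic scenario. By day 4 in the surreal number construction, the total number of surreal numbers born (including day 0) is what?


Day 0: {|} = 0 is born. Count = 1.
Day n: the number of surreal numbers born by day n is 2^(n+1) - 1.
By day 0: 2^1 - 1 = 1
By day 1: 2^2 - 1 = 3
By day 2: 2^3 - 1 = 7
By day 3: 2^4 - 1 = 15
By day 4: 2^5 - 1 = 31
By day 4: 31 surreal numbers.

31


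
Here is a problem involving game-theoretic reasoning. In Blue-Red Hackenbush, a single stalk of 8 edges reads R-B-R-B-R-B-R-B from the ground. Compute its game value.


Edges (from ground): R-B-R-B-R-B-R-B
By Berlekamp's sign-expansion rule, a Blue-Red Hackenbush stalk has the value of the surreal number whose sign sequence is the edge sequence with B -> + and R -> -.
Sign sequence: -+-+-+-+
Trace the sign expansion in the surreal number tree, starting from 0:
Edge 1: R (sign -) -> bounds (-inf, 0), value = -1
Edge 2: B (sign +) -> bounds (-1, 0), value = -1/2
Edge 3: R (sign -) -> bounds (-1, -1/2), value = -3/4
Edge 4: B (sign +) -> bounds (-3/4, -1/2), value = -5/8
Edge 5: R (sign -) -> bounds (-3/4, -5/8), value = -11/16
Edge 6: B (sign +) -> bounds (-11/16, -5/8), value = -21/32
Edge 7: R (sign -) -> bounds (-11/16, -21/32), value = -43/64
Edge 8: B (sign +) -> bounds (-43/64, -21/32), value = -85/128
Game value = -85/128

-85/128


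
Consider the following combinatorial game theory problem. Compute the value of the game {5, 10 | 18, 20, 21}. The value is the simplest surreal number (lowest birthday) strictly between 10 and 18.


Left options: {5, 10}, max = 10
Right options: {18, 20, 21}, min = 18
All options are numbers and max(Left) < min(Right), so by the simplicity theorem the value is the simplest (earliest-born) number strictly between 10 and 18.
Integers 11 through 17 all lie strictly between 10 and 18.
Among integers, the simplest (lowest birthday = smallest |n|; 0 is born on day 0, +-n on day n) is 11.
No non-integer in the interval can be simpler: if x is a non-integer in the interval, then floor(x) or ceil(x) also lies in the interval (the interval contains an integer), and both are proper prefixes of x's sign expansion, i.e. born earlier. So the game value is 11.
Game value = 11

11


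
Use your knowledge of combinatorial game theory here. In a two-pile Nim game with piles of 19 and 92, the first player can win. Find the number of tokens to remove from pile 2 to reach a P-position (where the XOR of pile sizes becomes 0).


Piles: 19 and 92
Current XOR: 19 XOR 92 = 79 (non-zero, so this is an N-position).
To make the XOR zero, we need to find a move that balances the piles.
For pile 2 (size 92): target = 92 XOR 79 = 19
We reduce pile 2 from 92 to 19.
Tokens removed: 92 - 19 = 73
Verification: 19 XOR 19 = 0

73


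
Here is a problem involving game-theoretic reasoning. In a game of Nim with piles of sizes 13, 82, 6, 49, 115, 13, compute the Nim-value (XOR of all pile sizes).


We need the XOR (exclusive or) of all pile sizes.
After XOR-ing pile 1 (size 13): 0 XOR 13 = 13
After XOR-ing pile 2 (size 82): 13 XOR 82 = 95
After XOR-ing pile 3 (size 6): 95 XOR 6 = 89
After XOR-ing pile 4 (size 49): 89 XOR 49 = 104
After XOR-ing pile 5 (size 115): 104 XOR 115 = 27
After XOR-ing pile 6 (size 13): 27 XOR 13 = 22
The Nim-value of this position is 22.

22


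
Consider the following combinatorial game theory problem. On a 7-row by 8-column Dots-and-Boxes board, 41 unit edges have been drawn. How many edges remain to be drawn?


Grid: 7 x 8 boxes, i.e. 8 rows and 9 columns of dots.
Horizontal edges: (rows + 1) * cols = 8 * 8 = 64
Vertical edges: rows * (cols + 1) = 7 * 9 = 63
Total edges: 64 + 63 = 127
Edges drawn: 41
Remaining: 127 - 41 = 86

86


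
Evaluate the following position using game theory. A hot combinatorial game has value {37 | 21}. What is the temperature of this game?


The game is {37 | 21}, a switch {a | b} with numbers a > b.
Cooling {a | b} by t gives {a - t | b + t}, which stops being hot when a - t = b + t, i.e. at t = (a - b)/2. So the temperature of a switch is (a - b)/2.
Temperature = (Left option - Right option) / 2
= (37 - (21)) / 2
= 16 / 2
= 8

8


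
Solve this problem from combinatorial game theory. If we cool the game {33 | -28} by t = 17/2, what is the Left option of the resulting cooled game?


Original game: {33 | -28} (a switch {a | b} with a > b).
Cooling by t (for t below the temperature (a - b)/2 = 61/2) taxes each move by t: {a | b} cooled by t is {a - t | b + t}.
Cooling amount: t = 17/2
Cooled Left option: 33 - 17/2 = 49/2
Cooled Right option: -28 + 17/2 = -39/2
Cooled game: {49/2 | -39/2}
Left option = 49/2

49/2


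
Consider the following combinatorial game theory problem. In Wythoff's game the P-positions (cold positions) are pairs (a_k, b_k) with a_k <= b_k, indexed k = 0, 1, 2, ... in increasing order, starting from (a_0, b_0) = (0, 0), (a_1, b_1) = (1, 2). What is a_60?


By Wythoff's theorem, a_k = floor(k * phi) and b_k = floor(k * phi^2) = a_k + k, where phi = (1 + sqrt(5))/2 is the golden ratio.
phi = (1 + sqrt(5))/2 = 1.618034
k = 60
k * phi = 60 * 1.618034 = 97.082039
a_60 = floor(k * phi) = 97

97


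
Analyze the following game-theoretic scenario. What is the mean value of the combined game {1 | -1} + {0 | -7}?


G1 = {1 | -1}, G2 = {0 | -7}
Each is a switch {a | b} with numbers a > b; its mean value is (a + b)/2, and mean value is additive over game sums: m(G1 + G2) = m(G1) + m(G2).
Mean of G1 = (1 + (-1))/2 = 0/2 = 0
Mean of G2 = (0 + (-7))/2 = -7/2 = -7/2
Mean of G1 + G2 = 0 + -7/2 = -7/2

-7/2


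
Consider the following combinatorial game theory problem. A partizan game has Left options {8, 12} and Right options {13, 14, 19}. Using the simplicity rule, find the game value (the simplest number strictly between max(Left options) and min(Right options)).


Left options: {8, 12}, max = 12
Right options: {13, 14, 19}, min = 13
All options are numbers and max(Left) < min(Right), so by the simplicity theorem the value is the simplest (earliest-born) number strictly between 12 and 13.
No integer lies strictly between 12 and 13, so the value is the dyadic rational m/2^k in the interval with the smallest k (then m odd); search k = 1, 2, ...:
Denominator 2: 25/2 lies strictly between 12 and 13 -- found.
The simplest number in the interval is 25/2.
Game value = 25/2

25/2


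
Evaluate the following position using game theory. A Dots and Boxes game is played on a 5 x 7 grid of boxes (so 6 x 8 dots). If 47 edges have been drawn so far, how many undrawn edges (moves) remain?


Grid: 5 x 7 boxes, i.e. 6 rows and 8 columns of dots.
Horizontal edges: (rows + 1) * cols = 6 * 7 = 42
Vertical edges: rows * (cols + 1) = 5 * 8 = 40
Total edges: 42 + 40 = 82
Edges drawn: 47
Remaining: 82 - 47 = 35

35
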